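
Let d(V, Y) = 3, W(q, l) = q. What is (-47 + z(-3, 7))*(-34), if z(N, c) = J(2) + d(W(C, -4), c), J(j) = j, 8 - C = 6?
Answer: 1428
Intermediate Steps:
C = 2 (C = 8 - 1*6 = 8 - 6 = 2)
z(N, c) = 5 (z(N, c) = 2 + 3 = 5)
(-47 + z(-3, 7))*(-34) = (-47 + 5)*(-34) = -42*(-34) = 1428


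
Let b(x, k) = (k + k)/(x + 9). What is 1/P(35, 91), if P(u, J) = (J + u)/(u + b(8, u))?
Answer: 95/306 ≈ 0.31046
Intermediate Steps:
b(x, k) = 2*k/(9 + x) (b(x, k) = (2*k)/(9 + x) = 2*k/(9 + x))
P(u, J) = 17*(J + u)/(19*u) (P(u, J) = (J + u)/(u + 2*u/(9 + 8)) = (J + u)/(u + 2*u/17) = (J + u)/((19*u/17)) = (J + u)*(17/(19*u)) = 17*(J + u)/(19*u))
1/P(35, 91) = 1/((17/19)*(91 + 35)/35) = 1/((17/19)*(1/35)*126) = 1/(306/95) = 95/306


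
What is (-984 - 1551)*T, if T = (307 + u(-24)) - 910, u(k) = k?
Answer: 1589445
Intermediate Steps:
T = -627 (T = (307 - 24) - 910 = 283 - 910 = -627)
(-984 - 1551)*T = (-984 - 1551)*(-627) = -2535*(-627) = 1589445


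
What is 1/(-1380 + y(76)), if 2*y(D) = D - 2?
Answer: -1/1343 ≈ -0.00074460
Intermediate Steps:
y(D) = -1 + D/2 (y(D) = (D - 2)/2 = (-2 + D)/2 = -1 + D/2)
1/(-1380 + y(76)) = 1/(-1380 + (-1 + (½)*76)) = 1/(-1380 + (-1 + 38)) = 1/(-1380 + 37) = 1/(-1343) = -1/1343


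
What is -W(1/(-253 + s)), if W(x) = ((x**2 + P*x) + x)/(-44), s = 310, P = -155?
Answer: -8777/142956 ≈ -0.061397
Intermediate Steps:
W(x) = -x**2/44 + 7*x/2 (W(x) = ((x**2 - 155*x) + x)/(-44) = (x**2 - 154*x)*(-1/44) = -x**2/44 + 7*x/2)
-W(1/(-253 + s)) = -(154 - 1/(-253 + 310))/(44*(-253 + 310)) = -(154 - 1/57)/(44*57) = -8777/(44*57*57) = -1*8777/142956 = -8777/142956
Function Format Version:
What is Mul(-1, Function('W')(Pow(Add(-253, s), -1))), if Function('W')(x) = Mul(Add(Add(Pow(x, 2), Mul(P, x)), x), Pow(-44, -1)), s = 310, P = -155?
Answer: Rational(-8777, 142956) ≈ -0.061397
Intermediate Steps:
Function('W')(x) = Add(Mul(Rational(-1, 44), Pow(x, 2)), Mul(Rational(7, 2), x)) (Function('W')(x) = Mul(Add(Add(Pow(x, 2), Mul(-155, x)), x), Pow(-44, -1)) = Mul(Add(Pow(x, 2), Mul(-154, x)), Rational(-1, 44)) = Add(Mul(Rational(-1, 44), Pow(x, 2)), Mul(Rational(7, 2), x)))
Mul(-1, Function('W')(Pow(Add(-253, s), -1))) = Mul(-1, Mul(Rational(1, 44), Pow(Add(-253, 310), -1), Add(154, Mul(-1, Pow(Add(-253, 310), -1))))) = Mul(-1, Mul(Rational(1, 44), Pow(57, -1), Add(154, Mul(-1, Pow(57, -1))))) = Mul(-1, Mul(Rational(1, 44), Rational(1, 57), Add(154, Mul(-1, Rational(1, 57))))) = Mul(-1, Mul(Rational(1, 44), Rational(1, 57), Add(154, Rational(-1, 57)))) = Mul(-1, Mul(Rational(1, 44), Rational(1, 57), Rational(8777, 57))) = Mul(-1, Rational(8777, 142956)) = Rational(-8777, 142956)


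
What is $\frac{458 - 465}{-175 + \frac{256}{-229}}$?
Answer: $\frac{1603}{40331} \approx 0.039746$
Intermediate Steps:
$\frac{458 - 465}{-175 + \frac{256}{-229}} = - \frac{7}{-175 + 256 \left(- \frac{1}{229}\right)} = - \frac{7}{-175 - \frac{256}{229}} = - \frac{7}{- \frac{40331}{229}} = \left(-7\right) \left(- \frac{229}{40331}\right) = \frac{1603}{40331}$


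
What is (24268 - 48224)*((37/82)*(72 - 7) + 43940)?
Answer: -43186499330/41 ≈ -1.0533e+9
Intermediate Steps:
(24268 - 48224)*((37/82)*(72 - 7) + 43940) = -23956*((37*(1/82))*65 + 43940) = -23956*((37/82)*65 + 43940) = -23956*(2405/82 + 43940) = -23956*3605485/82 = -43186499330/41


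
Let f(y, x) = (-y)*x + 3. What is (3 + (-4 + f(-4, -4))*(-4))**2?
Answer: 5041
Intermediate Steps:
f(y, x) = 3 - x*y (f(y, x) = -x*y + 3 = 3 - x*y)
(3 + (-4 + f(-4, -4))*(-4))**2 = (3 + (-4 + (3 - 1*(-4)*(-4)))*(-4))**2 = (3 + (-4 + (3 - 16))*(-4))**2 = (3 + (-4 - 13)*(-4))**2 = (3 - 17*(-4))**2 = (3 + 68)**2 = 71**2 = 5041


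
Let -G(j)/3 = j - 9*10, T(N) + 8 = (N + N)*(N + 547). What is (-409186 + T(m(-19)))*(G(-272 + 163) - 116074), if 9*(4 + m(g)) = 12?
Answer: 428289642898/9 ≈ 4.7588e+10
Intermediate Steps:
m(g) = -8/3 (m(g) = -4 + (⅑)*12 = -4 + 4/3 = -8/3)
T(N) = -8 + 2*N*(547 + N) (T(N) = -8 + (N + N)*(N + 547) = -8 + (2*N)*(547 + N) = -8 + 2*N*(547 + N))
G(j) = 270 - 3*j (G(j) = -3*(j - 9*10) = -3*(j - 90) = -3*(-90 + j) = 270 - 3*j)
(-409186 + T(m(-19)))*(G(-272 + 163) - 116074) = (-409186 + (-8 + 2*(-8/3)² + 1094*(-8/3)))*((270 - 3*(-272 + 163)) - 116074) = (-409186 + (-8 + 2*(64/9) - 8752/3))*((270 - 3*(-109)) - 116074) = (-409186 + (-8 + 128/9 - 8752/3))*((270 + 327) - 116074) = (-409186 - 26200/9)*(597 - 116074) = -3708874/9*(-115477) = 428289642898/9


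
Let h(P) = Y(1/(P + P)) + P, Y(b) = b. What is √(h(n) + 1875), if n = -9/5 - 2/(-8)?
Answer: √180007545/310 ≈ 43.280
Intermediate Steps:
n = -31/20 (n = -9*⅕ - 2*(-⅛) = -9/5 + ¼ = -31/20 ≈ -1.5500)
h(P) = P + 1/(2*P) (h(P) = 1/(P + P) + P = 1/(2*P) + P = P + 1/(2*P))
√(h(n) + 1875) = √((-31/20 + 1/(2*(-31/20))) + 1875) = √((-31/20 + (½)*(-20/31)) + 1875) = √((-31/20 - 10/31) + 1875) = √(-1161/620 + 1875) = √(1161339/620) = √180007545/310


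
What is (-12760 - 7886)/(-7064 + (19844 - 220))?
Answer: -10323/6280 ≈ -1.6438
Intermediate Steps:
(-12760 - 7886)/(-7064 + (19844 - 220)) = -20646/(-7064 + 19624) = -20646/12560 = -20646*1/12560 = -10323/6280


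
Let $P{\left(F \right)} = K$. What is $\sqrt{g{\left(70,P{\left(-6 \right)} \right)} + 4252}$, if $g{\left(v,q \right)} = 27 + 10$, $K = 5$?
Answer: $\sqrt{4289} \approx 65.49$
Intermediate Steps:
$P{\left(F \right)} = 5$
$g{\left(v,q \right)} = 37$
$\sqrt{g{\left(70,P{\left(-6 \right)} \right)} + 4252} = \sqrt{37 + 4252} = \sqrt{4289}$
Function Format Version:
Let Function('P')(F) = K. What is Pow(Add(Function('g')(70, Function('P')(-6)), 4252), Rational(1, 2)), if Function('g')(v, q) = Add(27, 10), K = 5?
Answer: Pow(4289, Rational(1, 2)) ≈ 65.490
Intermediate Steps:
Function('P')(F) = 5
Function('g')(v, q) = 37
Pow(Add(Function('g')(70, Function('P')(-6)), 4252), Rational(1, 2)) = Pow(Add(37, 4252), Rational(1, 2)) = Pow(4289, Rational(1, 2))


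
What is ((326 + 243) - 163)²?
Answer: 164836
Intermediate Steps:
((326 + 243) - 163)² = (569 - 163)² = 406² = 164836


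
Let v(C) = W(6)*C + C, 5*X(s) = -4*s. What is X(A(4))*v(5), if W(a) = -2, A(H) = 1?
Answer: 4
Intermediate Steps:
X(s) = -4*s/5 (X(s) = (-4*s)/5 = -4*s/5)
v(C) = -C (v(C) = -2*C + C = -C)
X(A(4))*v(5) = (-⅘*1)*(-1*5) = -⅘*(-5) = 4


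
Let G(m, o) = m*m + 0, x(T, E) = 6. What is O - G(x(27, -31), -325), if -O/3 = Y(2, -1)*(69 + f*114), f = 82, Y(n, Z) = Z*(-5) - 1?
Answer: -113040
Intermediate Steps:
Y(n, Z) = -1 - 5*Z (Y(n, Z) = -5*Z - 1 = -1 - 5*Z)
G(m, o) = m² (G(m, o) = m² + 0 = m²)
O = -113004 (O = -3*(-1 - 5*(-1))*(69 + 82*114) = -3*(-1 + 5)*(69 + 9348) = -12*9417 = -3*37668 = -113004)
O - G(x(27, -31), -325) = -113004 - 1*6² = -113004 - 1*36 = -113004 - 36 = -113040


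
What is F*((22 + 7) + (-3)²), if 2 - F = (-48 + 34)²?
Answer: -7372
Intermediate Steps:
F = -194 (F = 2 - (-48 + 34)² = 2 - 1*(-14)² = 2 - 1*196 = 2 - 196 = -194)
F*((22 + 7) + (-3)²) = -194*((22 + 7) + (-3)²) = -194*(29 + 9) = -194*38 = -7372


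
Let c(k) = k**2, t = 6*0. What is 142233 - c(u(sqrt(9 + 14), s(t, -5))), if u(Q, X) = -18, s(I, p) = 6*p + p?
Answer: 141909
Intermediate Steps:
t = 0
s(I, p) = 7*p
142233 - c(u(sqrt(9 + 14), s(t, -5))) = 142233 - 1*(-18)**2 = 142233 - 1*324 = 142233 - 324 = 141909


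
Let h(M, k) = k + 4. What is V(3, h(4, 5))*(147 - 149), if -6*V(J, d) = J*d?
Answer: 9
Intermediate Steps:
h(M, k) = 4 + k
V(J, d) = -J*d/6
V(3, h(4, 5))*(147 - 149) = (-⅙*3*(4 + 5))*(147 - 149) = -⅙*3*9*(-2) = -9/2*(-2) = 9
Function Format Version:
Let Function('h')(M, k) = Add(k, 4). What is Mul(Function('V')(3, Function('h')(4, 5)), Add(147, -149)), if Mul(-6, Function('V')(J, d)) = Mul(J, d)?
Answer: 9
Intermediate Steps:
Function('h')(M, k) = Add(4, k)
Function('V')(J, d) = Mul(Rational(-1, 6), J, d) (Function('V')(J, d) = Mul(Rational(-1, 6), Mul(J, d)) = Mul(Rational(-1, 6), J, d))
Mul(Function('V')(3, Function('h')(4, 5)), Add(147, -149)) = Mul(Mul(Rational(-1, 6), 3, Add(4, 5)), Add(147, -149)) = Mul(Mul(Rational(-1, 6), 3, 9), -2) = Mul(Rational(-9, 2), -2) = 9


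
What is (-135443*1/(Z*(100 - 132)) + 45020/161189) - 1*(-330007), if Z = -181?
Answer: 308075171120929/933606688 ≈ 3.2998e+5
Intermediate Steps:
(-135443*1/(Z*(100 - 132)) + 45020/161189) - 1*(-330007) = (-135443*(-1/(181*(100 - 132))) + 45020/161189) - 1*(-330007) = (-135443/((-32*(-181))) + 45020*(1/161189)) + 330007 = (-135443/5792 + 45020/161189) + 330007 = -21571165887/933606688 + 330007 = 308075171120929/933606688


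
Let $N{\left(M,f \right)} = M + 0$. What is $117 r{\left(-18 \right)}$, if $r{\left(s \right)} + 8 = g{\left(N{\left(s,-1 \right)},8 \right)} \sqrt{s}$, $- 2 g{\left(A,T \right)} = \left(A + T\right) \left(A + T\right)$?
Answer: $-936 - 17550 i \sqrt{2} \approx -936.0 - 24819.0 i$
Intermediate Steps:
$N{\left(M,f \right)} = M$
$g{\left(A,T \right)} = - \frac{\left(A + T\right)^{2}}{2}$ ($g{\left(A,T \right)} = - \frac{\left(A + T\right) \left(A + T\right)}{2} = - \frac{\left(A + T\right)^{2}}{2}$)
$r{\left(s \right)} = -8 - \frac{\sqrt{s} \left(8 + s\right)^{2}}{2}$ ($r{\left(s \right)} = -8 + - \frac{\left(s + 8\right)^{2}}{2} \sqrt{s} = -8 + - \frac{\left(8 + s\right)^{2}}{2} \sqrt{s} = -8 - \frac{\sqrt{s} \left(8 + s\right)^{2}}{2}$)
$117 r{\left(-18 \right)} = 117 \left(-8 - \frac{\sqrt{-18} \left(8 - 18\right)^{2}}{2}\right) = 117 \left(-8 - \frac{3 i \sqrt{2} \left(-10\right)^{2}}{2}\right) = 117 \left(-8 - \frac{1}{2} \cdot 3 i \sqrt{2} \cdot 100\right) = 117 \left(-8 - 150 i \sqrt{2}\right) = -936 - 17550 i \sqrt{2}$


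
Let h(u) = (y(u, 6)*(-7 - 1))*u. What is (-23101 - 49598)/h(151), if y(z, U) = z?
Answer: 72699/182408 ≈ 0.39855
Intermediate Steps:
h(u) = -8*u**2 (h(u) = (u*(-7 - 1))*u = (u*(-8))*u = (-8*u)*u = -8*u**2)
(-23101 - 49598)/h(151) = (-23101 - 49598)/((-8*151**2)) = -72699/((-8*22801)) = -72699/(-182408) = -72699*(-1/182408) = 72699/182408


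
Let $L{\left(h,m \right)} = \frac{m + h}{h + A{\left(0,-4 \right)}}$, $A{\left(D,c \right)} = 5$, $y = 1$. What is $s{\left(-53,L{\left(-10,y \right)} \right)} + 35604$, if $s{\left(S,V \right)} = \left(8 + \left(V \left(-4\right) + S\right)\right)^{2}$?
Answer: $\frac{958221}{25} \approx 38329.0$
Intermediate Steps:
$L{\left(h,m \right)} = \frac{h + m}{5 + h}$ ($L{\left(h,m \right)} = \frac{m + h}{h + 5} = \frac{h + m}{5 + h}$)
$s{\left(S,V \right)} = \left(8 + S - 4 V\right)^{2}$ ($s{\left(S,V \right)} = \left(8 + \left(- 4 V + S\right)\right)^{2} = \left(8 + \left(S - 4 V\right)\right)^{2} = \left(8 + S - 4 V\right)^{2}$)
$s{\left(-53,L{\left(-10,y \right)} \right)} + 35604 = \left(8 - 53 - 4 \frac{-10 + 1}{5 - 10}\right)^{2} + 35604 = \left(8 - 53 - 4 \frac{1}{-5} \left(-9\right)\right)^{2} + 35604 = \left(8 - 53 - 4 \left(\left(- \frac{1}{5}\right) \left(-9\right)\right)\right)^{2} + 35604 = \left(8 - 53 - \frac{36}{5}\right)^{2} + 35604 = \left(- \frac{261}{5}\right)^{2} + 35604 = \frac{68121}{25} + 35604 = \frac{958221}{25}$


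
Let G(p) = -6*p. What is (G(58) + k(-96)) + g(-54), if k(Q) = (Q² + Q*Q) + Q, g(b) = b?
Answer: 17934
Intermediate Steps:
k(Q) = Q + 2*Q² (k(Q) = (Q² + Q²) + Q = 2*Q² + Q = Q + 2*Q²)
(G(58) + k(-96)) + g(-54) = (-6*58 - 96*(1 + 2*(-96))) - 54 = (-348 - 96*(1 - 192)) - 54 = (-348 - 96*(-191)) - 54 = (-348 + 18336) - 54 = 17988 - 54 = 17934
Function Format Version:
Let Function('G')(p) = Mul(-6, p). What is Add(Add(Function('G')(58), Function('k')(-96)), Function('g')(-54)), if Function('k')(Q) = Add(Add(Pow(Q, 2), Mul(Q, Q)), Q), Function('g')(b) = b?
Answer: 17934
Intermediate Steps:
Function('k')(Q) = Add(Q, Mul(2, Pow(Q, 2))) (Function('k')(Q) = Add(Add(Pow(Q, 2), Pow(Q, 2)), Q) = Add(Mul(2, Pow(Q, 2)), Q) = Add(Q, Mul(2, Pow(Q, 2))))
Add(Add(Function('G')(58), Function('k')(-96)), Function('g')(-54)) = Add(Add(Mul(-6, 58), Mul(-96, Add(1, Mul(2, -96)))), -54) = Add(Add(-348, Mul(-96, Add(1, -192))), -54) = Add(Add(-348, Mul(-96, -191)), -54) = Add(Add(-348, 18336), -54) = Add(17988, -54) = 17934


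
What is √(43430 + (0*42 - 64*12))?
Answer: √42662 ≈ 206.55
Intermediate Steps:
√(43430 + (0*42 - 64*12)) = √(43430 + (0 - 768)) = √(43430 - 768) = √42662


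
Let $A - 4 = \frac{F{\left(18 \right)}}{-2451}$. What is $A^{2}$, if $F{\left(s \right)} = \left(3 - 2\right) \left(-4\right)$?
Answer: $\frac{96196864}{6007401} \approx 16.013$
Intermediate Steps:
$F{\left(s \right)} = -4$ ($F{\left(s \right)} = 1 \left(-4\right) = -4$)
$A = \frac{9808}{2451}$ ($A = 4 - \frac{4}{-2451} = 4 - - \frac{4}{2451} = 4 + \frac{4}{2451} = \frac{9808}{2451} \approx 4.0016$)
$A^{2} = \left(\frac{9808}{2451}\right)^{2} = \frac{96196864}{6007401}$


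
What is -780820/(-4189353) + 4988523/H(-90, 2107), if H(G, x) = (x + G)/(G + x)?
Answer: 20898684576439/4189353 ≈ 4.9885e+6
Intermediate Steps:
H(G, x) = 1 (H(G, x) = (G + x)/(G + x) = 1)
-780820/(-4189353) + 4988523/H(-90, 2107) = -780820/(-4189353) + 4988523/1 = -780820*(-1/4189353) + 4988523*1 = 780820/4189353 + 4988523 = 20898684576439/4189353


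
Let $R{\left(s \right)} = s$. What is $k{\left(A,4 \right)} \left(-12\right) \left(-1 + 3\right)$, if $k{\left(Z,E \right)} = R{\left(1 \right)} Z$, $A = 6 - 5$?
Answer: $-24$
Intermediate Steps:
$A = 1$ ($A = 6 - 5 = 1$)
$k{\left(Z,E \right)} = Z$ ($k{\left(Z,E \right)} = 1 Z = Z$)
$k{\left(A,4 \right)} \left(-12\right) \left(-1 + 3\right) = 1 \left(-12\right) \left(-1 + 3\right) = \left(-12\right) 2 = -24$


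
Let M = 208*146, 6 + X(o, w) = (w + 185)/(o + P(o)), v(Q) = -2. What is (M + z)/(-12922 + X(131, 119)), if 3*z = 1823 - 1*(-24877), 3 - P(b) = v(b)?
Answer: -333778/109869 ≈ -3.0380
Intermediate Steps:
P(b) = 5 (P(b) = 3 - 1*(-2) = 3 + 2 = 5)
X(o, w) = -6 + (185 + w)/(5 + o) (X(o, w) = -6 + (w + 185)/(o + 5) = -6 + (185 + w)/(5 + o))
M = 30368
z = 8900 (z = (1823 - 1*(-24877))/3 = (1823 + 24877)/3 = (⅓)*26700 = 8900)
(M + z)/(-12922 + X(131, 119)) = (30368 + 8900)/(-12922 + (155 + 119 - 6*131)/(5 + 131)) = 39268/(-12922 + (155 + 119 - 786)/136) = 39268/(-12922 + (1/136)*(-512)) = 39268/(-12922 - 64/17) = 39268/(-219738/17) = 39268*(-17/219738) = -333778/109869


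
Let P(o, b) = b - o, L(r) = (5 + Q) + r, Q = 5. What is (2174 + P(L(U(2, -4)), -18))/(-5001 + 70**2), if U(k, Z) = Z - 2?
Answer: -2152/101 ≈ -21.307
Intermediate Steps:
U(k, Z) = -2 + Z
L(r) = 10 + r (L(r) = (5 + 5) + r = 10 + r)
(2174 + P(L(U(2, -4)), -18))/(-5001 + 70**2) = (2174 + (-18 - (10 + (-2 - 4))))/(-5001 + 70**2) = (2174 + (-18 - (10 - 6)))/(-5001 + 4900) = (2174 + (-18 - 1*4))/(-101) = (2174 + (-18 - 4))*(-1/101) = (2174 - 22)*(-1/101) = 2152*(-1/101) = -2152/101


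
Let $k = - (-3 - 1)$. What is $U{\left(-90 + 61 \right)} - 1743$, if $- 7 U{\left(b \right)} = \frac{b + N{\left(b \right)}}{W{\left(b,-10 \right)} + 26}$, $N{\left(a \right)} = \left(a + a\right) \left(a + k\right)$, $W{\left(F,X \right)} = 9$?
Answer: $- \frac{8744}{5} \approx -1748.8$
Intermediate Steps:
$k = 4$ ($k = \left(-1\right) \left(-4\right) = 4$)
$N{\left(a \right)} = 2 a \left(4 + a\right)$ ($N{\left(a \right)} = \left(a + a\right) \left(a + 4\right) = 2 a \left(4 + a\right)$)
$U{\left(b \right)} = - \frac{b}{245} - \frac{2 b \left(4 + b\right)}{245}$ ($U{\left(b \right)} = - \frac{\left(b + 2 b \left(4 + b\right)\right) \frac{1}{9 + 26}}{7} = - \frac{\left(b + 2 b \left(4 + b\right)\right) \frac{1}{35}}{7} = - \frac{\frac{b}{35} + \frac{2 b \left(4 + b\right)}{35}}{7} = - \frac{b}{245} - \frac{2 b \left(4 + b\right)}{245}$)
$U{\left(-90 + 61 \right)} - 1743 = \frac{\left(-90 + 61\right) \left(-9 - 2 \left(-90 + 61\right)\right)}{245} - 1743 = \frac{1}{245} \left(-29\right) \left(-9 - -58\right) - 1743 = \frac{1}{245} \left(-29\right) \left(-9 + 58\right) - 1743 = \frac{1}{245} \left(-29\right) 49 - 1743 = - \frac{29}{5} - 1743 = - \frac{8744}{5}$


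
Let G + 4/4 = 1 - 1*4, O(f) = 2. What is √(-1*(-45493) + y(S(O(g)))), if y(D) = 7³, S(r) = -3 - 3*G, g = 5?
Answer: 2*√11459 ≈ 214.09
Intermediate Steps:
G = -4 (G = -1 + (1 - 1*4) = -1 + (1 - 4) = -1 - 3 = -4)
S(r) = 9 (S(r) = -3 - 3*(-4) = -3 + 12 = 9)
y(D) = 343
√(-1*(-45493) + y(S(O(g)))) = √(-1*(-45493) + 343) = √(45493 + 343) = √45836 = 2*√11459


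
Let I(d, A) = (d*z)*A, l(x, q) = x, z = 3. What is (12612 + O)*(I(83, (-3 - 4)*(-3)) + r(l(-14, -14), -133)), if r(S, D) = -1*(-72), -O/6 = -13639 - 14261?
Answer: 954243612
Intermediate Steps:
O = 167400 (O = -6*(-13639 - 14261) = -6*(-27900) = 167400)
I(d, A) = 3*A*d (I(d, A) = (d*3)*A = (3*d)*A = 3*A*d)
r(S, D) = 72
(12612 + O)*(I(83, (-3 - 4)*(-3)) + r(l(-14, -14), -133)) = (12612 + 167400)*(3*((-3 - 4)*(-3))*83 + 72) = 180012*(3*(-7*(-3))*83 + 72) = 180012*(3*21*83 + 72) = 180012*(5229 + 72) = 180012*5301 = 954243612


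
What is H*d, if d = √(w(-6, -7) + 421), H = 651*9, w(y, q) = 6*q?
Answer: 5859*√379 ≈ 1.1406e+5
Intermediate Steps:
H = 5859
d = √379 (d = √(6*(-7) + 421) = √(-42 + 421) = √379 ≈ 19.468)
H*d = 5859*√379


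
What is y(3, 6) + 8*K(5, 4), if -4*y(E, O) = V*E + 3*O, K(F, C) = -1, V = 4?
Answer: -31/2 ≈ -15.500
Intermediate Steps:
y(E, O) = -E - 3*O/4 (y(E, O) = -(4*E + 3*O)/4 = -(3*O + 4*E)/4 = -E - 3*O/4)
y(3, 6) + 8*K(5, 4) = (-1*3 - ¾*6) + 8*(-1) = (-3 - 9/2) - 8 = -15/2 - 8 = -31/2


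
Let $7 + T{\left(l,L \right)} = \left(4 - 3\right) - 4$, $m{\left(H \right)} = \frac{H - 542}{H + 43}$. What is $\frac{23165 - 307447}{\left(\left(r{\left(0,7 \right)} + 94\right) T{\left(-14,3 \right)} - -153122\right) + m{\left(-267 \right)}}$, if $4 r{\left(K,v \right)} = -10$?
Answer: $- \frac{63679168}{34095177} \approx -1.8677$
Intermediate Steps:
$r{\left(K,v \right)} = - \frac{5}{2}$ ($r{\left(K,v \right)} = \frac{1}{4} \left(-10\right) = - \frac{5}{2}$)
$m{\left(H \right)} = \frac{-542 + H}{43 + H}$
$T{\left(l,L \right)} = -10$ ($T{\left(l,L \right)} = -7 + \left(\left(4 - 3\right) - 4\right) = -7 + \left(1 - 4\right) = -7 - 3 = -10$)
$\frac{23165 - 307447}{\left(\left(r{\left(0,7 \right)} + 94\right) T{\left(-14,3 \right)} - -153122\right) + m{\left(-267 \right)}} = \frac{23165 - 307447}{\left(\left(- \frac{5}{2} + 94\right) \left(-10\right) - -153122\right) + \frac{-542 - 267}{43 - 267}} = - \frac{284282}{\left(\frac{183}{2} \left(-10\right) + 153122\right) + \frac{1}{-224} \left(-809\right)} = - \frac{284282}{\left(-915 + 153122\right) - - \frac{809}{224}} = - \frac{284282}{152207 + \frac{809}{224}} = - \frac{284282}{\frac{34095177}{224}} = \left(-284282\right) \frac{224}{34095177} = - \frac{63679168}{34095177}$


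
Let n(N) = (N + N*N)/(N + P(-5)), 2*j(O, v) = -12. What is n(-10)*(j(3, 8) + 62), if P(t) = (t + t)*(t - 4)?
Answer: 63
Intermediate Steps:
j(O, v) = -6 (j(O, v) = (½)*(-12) = -6)
P(t) = 2*t*(-4 + t) (P(t) = (2*t)*(-4 + t) = 2*t*(-4 + t))
n(N) = (N + N²)/(90 + N) (n(N) = (N + N*N)/(N + 2*(-5)*(-4 - 5)) = (N + N²)/(N + 2*(-5)*(-9)) = (N + N²)/(N + 90) = (N + N²)/(90 + N))
n(-10)*(j(3, 8) + 62) = (-10*(1 - 10)/(90 - 10))*(-6 + 62) = -10*(-9)/80*56 = -10*1/80*(-9)*56 = (9/8)*56 = 63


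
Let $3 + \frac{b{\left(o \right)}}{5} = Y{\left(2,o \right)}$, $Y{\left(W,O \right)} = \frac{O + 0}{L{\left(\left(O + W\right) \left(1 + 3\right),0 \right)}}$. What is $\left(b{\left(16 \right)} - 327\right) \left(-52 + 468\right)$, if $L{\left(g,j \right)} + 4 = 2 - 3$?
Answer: $-148928$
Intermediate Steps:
$L{\left(g,j \right)} = -5$ ($L{\left(g,j \right)} = -4 + \left(2 - 3\right) = -4 - 1 = -5$)
$Y{\left(W,O \right)} = - \frac{O}{5}$ ($Y{\left(W,O \right)} = \frac{O + 0}{-5} = O \left(- \frac{1}{5}\right) = - \frac{O}{5}$)
$b{\left(o \right)} = -15 - o$ ($b{\left(o \right)} = -15 + 5 \left(- \frac{o}{5}\right) = -15 - o$)
$\left(b{\left(16 \right)} - 327\right) \left(-52 + 468\right) = \left(\left(-15 - 16\right) - 327\right) \left(-52 + 468\right) = \left(\left(-15 - 16\right) - 327\right) 416 = \left(-31 - 327\right) 416 = \left(-358\right) 416 = -148928$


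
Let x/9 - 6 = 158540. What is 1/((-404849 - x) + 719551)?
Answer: -1/1112212 ≈ -8.9911e-7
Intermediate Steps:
x = 1426914 (x = 54 + 9*158540 = 54 + 1426860 = 1426914)
1/((-404849 - x) + 719551) = 1/((-404849 - 1*1426914) + 719551) = 1/((-404849 - 1426914) + 719551) = 1/(-1831763 + 719551) = 1/(-1112212) = -1/1112212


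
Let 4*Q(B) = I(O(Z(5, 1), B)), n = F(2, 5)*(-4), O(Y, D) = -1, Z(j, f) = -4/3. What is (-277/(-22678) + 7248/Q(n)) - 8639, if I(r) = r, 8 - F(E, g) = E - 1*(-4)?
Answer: -853395541/22678 ≈ -37631.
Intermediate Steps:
F(E, g) = 4 - E (F(E, g) = 8 - (E - 1*(-4)) = 8 - (E + 4) = 8 - (4 + E) = 8 + (-4 - E) = 4 - E)
Z(j, f) = -4/3 (Z(j, f) = -4*⅓ = -4/3)
n = -8 (n = (4 - 1*2)*(-4) = (4 - 2)*(-4) = 2*(-4) = -8)
Q(B) = -¼ (Q(B) = (¼)*(-1) = -¼)
(-277/(-22678) + 7248/Q(n)) - 8639 = (-277/(-22678) + 7248/(-¼)) - 8639 = (-277*(-1/22678) + 7248*(-4)) - 8639 = (277/22678 - 28992) - 8639 = -657480299/22678 - 8639 = -853395541/22678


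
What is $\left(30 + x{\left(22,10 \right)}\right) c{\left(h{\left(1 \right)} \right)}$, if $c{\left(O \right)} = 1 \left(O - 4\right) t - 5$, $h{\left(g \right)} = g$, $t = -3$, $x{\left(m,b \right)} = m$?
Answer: $208$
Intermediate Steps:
$c{\left(O \right)} = 7 - 3 O$ ($c{\left(O \right)} = 1 \left(O - 4\right) \left(-3\right) - 5 = 1 \left(-4 + O\right) \left(-3\right) - 5 = \left(-4 + O\right) \left(-3\right) - 5 = \left(12 - 3 O\right) - 5 = 7 - 3 O$)
$\left(30 + x{\left(22,10 \right)}\right) c{\left(h{\left(1 \right)} \right)} = \left(30 + 22\right) \left(7 - 3\right) = 52 \left(7 - 3\right) = 52 \cdot 4 = 208$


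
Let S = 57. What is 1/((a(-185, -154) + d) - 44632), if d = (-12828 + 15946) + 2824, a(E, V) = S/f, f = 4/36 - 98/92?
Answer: -395/15306148 ≈ -2.5807e-5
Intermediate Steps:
f = -395/414 (f = 4*(1/36) - 98*1/92 = ⅑ - 49/46 = -395/414 ≈ -0.95411)
a(E, V) = -23598/395 (a(E, V) = 57/(-395/414) = 57*(-414/395) = -23598/395)
d = 5942 (d = 3118 + 2824 = 5942)
1/((a(-185, -154) + d) - 44632) = 1/((-23598/395 + 5942) - 44632) = 1/(2323492/395 - 44632) = 1/(-15306148/395) = -395/15306148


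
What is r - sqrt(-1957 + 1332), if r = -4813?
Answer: -4813 - 25*I ≈ -4813.0 - 25.0*I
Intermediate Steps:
r - sqrt(-1957 + 1332) = -4813 - sqrt(-1957 + 1332) = -4813 - sqrt(-625) = -4813 - 25*I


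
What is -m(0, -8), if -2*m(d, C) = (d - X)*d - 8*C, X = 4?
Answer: 32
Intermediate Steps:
m(d, C) = 4*C - d*(-4 + d)/2 (m(d, C) = -((d - 1*4)*d - 8*C)/2 = -((d - 4)*d - 8*C)/2 = -((-4 + d)*d - 8*C)/2 = -(d*(-4 + d) - 8*C)/2 = -(-8*C + d*(-4 + d))/2 = 4*C - d*(-4 + d)/2)
-m(0, -8) = -(2*0 + 4*(-8) - ½*0²) = -(0 - 32 - ½*0) = -(0 - 32 + 0) = -1*(-32) = 32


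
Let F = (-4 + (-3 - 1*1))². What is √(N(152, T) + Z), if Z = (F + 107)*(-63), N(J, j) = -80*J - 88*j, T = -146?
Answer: I*√10085 ≈ 100.42*I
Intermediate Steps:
F = 64 (F = (-4 + (-3 - 1))² = (-4 - 4)² = (-8)² = 64)
N(J, j) = -88*j - 80*J
Z = -10773 (Z = (64 + 107)*(-63) = 171*(-63) = -10773)
√(N(152, T) + Z) = √((-88*(-146) - 80*152) - 10773) = √((12848 - 12160) - 10773) = √(688 - 10773) = √(-10085) = I*√10085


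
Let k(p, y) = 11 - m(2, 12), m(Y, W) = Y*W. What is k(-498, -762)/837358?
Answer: -13/837358 ≈ -1.5525e-5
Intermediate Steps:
m(Y, W) = W*Y
k(p, y) = -13 (k(p, y) = 11 - 12*2 = 11 - 1*24 = 11 - 24 = -13)
k(-498, -762)/837358 = -13/837358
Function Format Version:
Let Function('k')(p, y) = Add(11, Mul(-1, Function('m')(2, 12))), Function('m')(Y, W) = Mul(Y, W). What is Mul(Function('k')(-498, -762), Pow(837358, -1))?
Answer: Rational(-13, 837358) ≈ -1.5525e-5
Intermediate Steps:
Function('m')(Y, W) = Mul(W, Y)
Function('k')(p, y) = -13 (Function('k')(p, y) = Add(11, Mul(-1, Mul(12, 2))) = Add(11, Mul(-1, 24)) = Add(11, -24) = -13)
Mul(Function('k')(-498, -762), Pow(837358, -1)) = Mul(-13, Pow(837358, -1)) = Mul(-13, Rational(1, 837358)) = Rational(-13, 837358)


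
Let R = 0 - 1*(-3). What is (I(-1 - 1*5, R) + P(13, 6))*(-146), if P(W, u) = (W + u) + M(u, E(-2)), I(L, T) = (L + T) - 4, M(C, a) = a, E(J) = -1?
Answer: -1606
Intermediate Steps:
R = 3 (R = 0 + 3 = 3)
I(L, T) = -4 + L + T
P(W, u) = -1 + W + u (P(W, u) = (W + u) - 1 = -1 + W + u)
(I(-1 - 1*5, R) + P(13, 6))*(-146) = ((-4 + (-1 - 1*5) + 3) + (-1 + 13 + 6))*(-146) = ((-4 + (-1 - 5) + 3) + 18)*(-146) = ((-4 - 6 + 3) + 18)*(-146) = (-7 + 18)*(-146) = 11*(-146) = -1606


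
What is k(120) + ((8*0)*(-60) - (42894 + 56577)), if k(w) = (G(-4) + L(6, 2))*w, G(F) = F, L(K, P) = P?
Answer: -99711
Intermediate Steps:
k(w) = -2*w (k(w) = (-4 + 2)*w = -2*w)
k(120) + ((8*0)*(-60) - (42894 + 56577)) = -2*120 + ((8*0)*(-60) - (42894 + 56577)) = -240 + (0*(-60) - 1*99471) = -240 + (0 - 99471) = -240 - 99471 = -99711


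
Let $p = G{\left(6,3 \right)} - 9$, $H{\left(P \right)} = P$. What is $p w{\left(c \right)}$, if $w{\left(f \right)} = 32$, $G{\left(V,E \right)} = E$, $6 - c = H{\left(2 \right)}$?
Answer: $-192$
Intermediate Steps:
$c = 4$ ($c = 6 - 2 = 4$)
$p = -6$ ($p = 3 - 9 = -6$)
$p w{\left(c \right)} = \left(-6\right) 32 = -192$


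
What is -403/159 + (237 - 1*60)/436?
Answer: -147565/69324 ≈ -2.1286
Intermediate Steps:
-403/159 + (237 - 1*60)/436 = -403*1/159 + (237 - 60)*(1/436) = -403/159 + 177*(1/436) = -403/159 + 177/436 = -147565/69324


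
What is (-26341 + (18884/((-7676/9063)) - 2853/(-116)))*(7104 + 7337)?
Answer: -8224804760375/11716 ≈ -7.0201e+8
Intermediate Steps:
(-26341 + (18884/((-7676/9063)) - 2853/(-116)))*(7104 + 7337) = (-26341 + (18884/((-7676*1/9063)) - 2853*(-1/116)))*14441 = (-26341 + (18884/(-404/477) + 2853/116))*14441 = (-26341 + (18884*(-477/404) + 2853/116))*14441 = (-26341 + (-2251917/101 + 2853/116))*14441 = (-26341 - 260934219/11716)*14441 = -569545375/11716*14441 = -8224804760375/11716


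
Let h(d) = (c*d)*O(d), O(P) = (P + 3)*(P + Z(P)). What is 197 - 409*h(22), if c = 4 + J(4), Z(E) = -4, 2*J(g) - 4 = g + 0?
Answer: -32392603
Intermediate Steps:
J(g) = 2 + g/2 (J(g) = 2 + (g + 0)/2 = 2 + g/2)
O(P) = (-4 + P)*(3 + P) (O(P) = (P + 3)*(P - 4) = (3 + P)*(-4 + P) = (-4 + P)*(3 + P))
c = 8 (c = 4 + (2 + (½)*4) = 4 + (2 + 2) = 4 + 4 = 8)
h(d) = 8*d*(-12 + d² - d) (h(d) = (8*d)*(-12 + d² - d) = 8*d*(-12 + d² - d))
197 - 409*h(22) = 197 - 3272*22*(-12 + 22² - 1*22) = 197 - 3272*22*(-12 + 484 - 22) = 197 - 3272*22*450 = 197 - 409*79200 = 197 - 32392800 = -32392603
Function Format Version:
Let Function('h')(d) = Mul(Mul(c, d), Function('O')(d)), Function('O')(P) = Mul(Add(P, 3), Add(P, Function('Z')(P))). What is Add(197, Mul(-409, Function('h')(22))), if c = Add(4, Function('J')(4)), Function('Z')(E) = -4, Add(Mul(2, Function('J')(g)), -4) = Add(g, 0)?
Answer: -32392603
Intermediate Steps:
Function('J')(g) = Add(2, Mul(Rational(1, 2), g)) (Function('J')(g) = Add(2, Mul(Rational(1, 2), Add(g, 0))) = Add(2, Mul(Rational(1, 2), g)))
Function('O')(P) = Mul(Add(-4, P), Add(3, P)) (Function('O')(P) = Mul(Add(P, 3), Add(P, -4)) = Mul(Add(3, P), Add(-4, P)) = Mul(Add(-4, P), Add(3, P)))
c = 8 (c = Add(4, Add(2, Mul(Rational(1, 2), 4))) = Add(4, Add(2, 2)) = Add(4, 4) = 8)
Function('h')(d) = Mul(8, d, Add(-12, Pow(d, 2), Mul(-1, d))) (Function('h')(d) = Mul(Mul(8, d), Add(-12, Pow(d, 2), Mul(-1, d))) = Mul(8, d, Add(-12, Pow(d, 2), Mul(-1, d))))
Add(197, Mul(-409, Function('h')(22))) = Add(197, Mul(-409, Mul(8, 22, Add(-12, Pow(22, 2), Mul(-1, 22))))) = Add(197, Mul(-409, Mul(8, 22, Add(-12, 484, -22)))) = Add(197, Mul(-409, Mul(8, 22, 450))) = Add(197, Mul(-409, 79200)) = Add(197, -32392800) = -32392603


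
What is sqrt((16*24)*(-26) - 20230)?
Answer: I*sqrt(30214) ≈ 173.82*I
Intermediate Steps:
sqrt((16*24)*(-26) - 20230) = sqrt(384*(-26) - 20230) = sqrt(-9984 - 20230) = sqrt(-30214) = I*sqrt(30214)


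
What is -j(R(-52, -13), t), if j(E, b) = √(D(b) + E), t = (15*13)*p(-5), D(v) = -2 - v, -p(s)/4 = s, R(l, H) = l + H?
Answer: -I*√3967 ≈ -62.984*I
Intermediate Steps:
R(l, H) = H + l
p(s) = -4*s
t = 3900 (t = (15*13)*(-4*(-5)) = 195*20 = 3900)
j(E, b) = √(-2 + E - b) (j(E, b) = √((-2 - b) + E) = √(-2 + E - b))
-j(R(-52, -13), t) = -√(-2 + (-13 - 52) - 1*3900) = -√(-2 - 65 - 3900) = -√(-3967) = -I*√3967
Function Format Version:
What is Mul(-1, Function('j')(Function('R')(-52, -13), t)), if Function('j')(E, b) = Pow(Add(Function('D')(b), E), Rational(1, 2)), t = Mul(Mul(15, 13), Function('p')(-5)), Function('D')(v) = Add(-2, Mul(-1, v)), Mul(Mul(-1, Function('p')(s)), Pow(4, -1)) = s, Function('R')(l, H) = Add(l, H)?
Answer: Mul(-1, I, Pow(3967, Rational(1, 2))) ≈ Mul(-62.984, I)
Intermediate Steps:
Function('R')(l, H) = Add(H, l)
Function('p')(s) = Mul(-4, s)
t = 3900 (t = Mul(Mul(15, 13), Mul(-4, -5)) = Mul(195, 20) = 3900)
Function('j')(E, b) = Pow(Add(-2, E, Mul(-1, b)), Rational(1, 2)) (Function('j')(E, b) = Pow(Add(Add(-2, Mul(-1, b)), E), Rational(1, 2)) = Pow(Add(-2, E, Mul(-1, b)), Rational(1, 2)))
Mul(-1, Function('j')(Function('R')(-52, -13), t)) = Mul(-1, Pow(Add(-2, Add(-13, -52), Mul(-1, 3900)), Rational(1, 2))) = Mul(-1, Pow(Add(-2, -65, -3900), Rational(1, 2))) = Mul(-1, Pow(-3967, Rational(1, 2))) = Mul(-1, Mul(I, Pow(3967, Rational(1, 2)))) = Mul(-1, I, Pow(3967, Rational(1, 2)))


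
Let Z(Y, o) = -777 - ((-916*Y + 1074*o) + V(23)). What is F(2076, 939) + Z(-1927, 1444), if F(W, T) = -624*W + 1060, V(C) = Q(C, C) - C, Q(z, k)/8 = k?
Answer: -4611290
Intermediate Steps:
Q(z, k) = 8*k
V(C) = 7*C (V(C) = 8*C - C = 7*C)
F(W, T) = 1060 - 624*W
Z(Y, o) = -938 - 1074*o + 916*Y (Z(Y, o) = -777 - ((-916*Y + 1074*o) + 7*23) = -777 - ((-916*Y + 1074*o) + 161) = -777 - (161 - 916*Y + 1074*o) = -777 + (-161 - 1074*o + 916*Y) = -938 - 1074*o + 916*Y)
F(2076, 939) + Z(-1927, 1444) = (1060 - 624*2076) + (-938 - 1074*1444 + 916*(-1927)) = (1060 - 1295424) + (-938 - 1550856 - 1765132) = -1294364 - 3316926 = -4611290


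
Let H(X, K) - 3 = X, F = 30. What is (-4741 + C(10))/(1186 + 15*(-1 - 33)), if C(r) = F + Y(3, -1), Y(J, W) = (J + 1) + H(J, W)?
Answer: -4701/676 ≈ -6.9541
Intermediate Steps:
H(X, K) = 3 + X
Y(J, W) = 4 + 2*J (Y(J, W) = (J + 1) + (3 + J) = (1 + J) + (3 + J) = 4 + 2*J)
C(r) = 40 (C(r) = 30 + (4 + 2*3) = 30 + (4 + 6) = 30 + 10 = 40)
(-4741 + C(10))/(1186 + 15*(-1 - 33)) = (-4741 + 40)/(1186 + 15*(-1 - 33)) = -4701/(1186 + 15*(-34)) = -4701/(1186 - 510) = -4701/676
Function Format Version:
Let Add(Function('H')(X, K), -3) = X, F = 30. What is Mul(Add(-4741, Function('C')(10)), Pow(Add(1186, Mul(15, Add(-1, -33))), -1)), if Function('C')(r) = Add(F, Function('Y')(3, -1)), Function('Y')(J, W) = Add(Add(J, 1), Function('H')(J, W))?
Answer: Rational(-4701, 676) ≈ -6.9541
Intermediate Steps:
Function('H')(X, K) = Add(3, X)
Function('Y')(J, W) = Add(4, Mul(2, J)) (Function('Y')(J, W) = Add(Add(J, 1), Add(3, J)) = Add(Add(1, J), Add(3, J)) = Add(4, Mul(2, J)))
Function('C')(r) = 40 (Function('C')(r) = Add(30, Add(4, Mul(2, 3))) = Add(30, Add(4, 6)) = Add(30, 10) = 40)
Mul(Add(-4741, Function('C')(10)), Pow(Add(1186, Mul(15, Add(-1, -33))), -1)) = Mul(Add(-4741, 40), Pow(Add(1186, Mul(15, Add(-1, -33))), -1)) = Mul(-4701, Pow(Add(1186, Mul(15, -34)), -1)) = Mul(-4701, Pow(Add(1186, -510), -1)) = Mul(-4701, Pow(676, -1)) = Mul(-4701, Rational(1, 676)) = Rational(-4701, 676)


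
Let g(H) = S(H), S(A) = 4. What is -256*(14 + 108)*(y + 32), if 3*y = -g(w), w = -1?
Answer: -2873344/3 ≈ -9.5778e+5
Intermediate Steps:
g(H) = 4
y = -4/3 (y = (-1*4)/3 = (1/3)*(-4) = -4/3 ≈ -1.3333)
-256*(14 + 108)*(y + 32) = -256*(14 + 108)*(-4/3 + 32) = -31232*92/3 = -256*11224/3 = -2873344/3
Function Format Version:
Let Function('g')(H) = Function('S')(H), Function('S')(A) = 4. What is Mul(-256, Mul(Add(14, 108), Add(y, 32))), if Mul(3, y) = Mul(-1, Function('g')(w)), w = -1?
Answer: Rational(-2873344, 3) ≈ -9.5778e+5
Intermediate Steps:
Function('g')(H) = 4
y = Rational(-4, 3) (y = Mul(Rational(1, 3), Mul(-1, 4)) = Mul(Rational(1, 3), -4) = Rational(-4, 3) ≈ -1.3333)
Mul(-256, Mul(Add(14, 108), Add(y, 32))) = Mul(-256, Mul(Add(14, 108), Add(Rational(-4, 3), 32))) = Mul(-256, Mul(122, Rational(92, 3))) = Mul(-256, Rational(11224, 3)) = Rational(-2873344, 3)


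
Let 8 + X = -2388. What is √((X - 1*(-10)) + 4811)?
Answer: 5*√97 ≈ 49.244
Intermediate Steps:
X = -2396 (X = -8 - 2388 = -2396)
√((X - 1*(-10)) + 4811) = √((-2396 - 1*(-10)) + 4811) = √((-2396 + 10) + 4811) = √(-2386 + 4811) = √2425 = 5*√97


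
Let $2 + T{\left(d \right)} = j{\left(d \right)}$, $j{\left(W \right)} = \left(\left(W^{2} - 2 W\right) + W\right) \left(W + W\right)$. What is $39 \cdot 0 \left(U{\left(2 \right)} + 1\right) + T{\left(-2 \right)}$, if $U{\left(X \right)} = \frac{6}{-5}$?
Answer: $-26$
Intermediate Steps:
$U{\left(X \right)} = - \frac{6}{5}$ ($U{\left(X \right)} = 6 \left(- \frac{1}{5}\right) = - \frac{6}{5}$)
$j{\left(W \right)} = 2 W \left(W^{2} - W\right)$ ($j{\left(W \right)} = \left(W^{2} - W\right) 2 W = 2 W \left(W^{2} - W\right)$)
$T{\left(d \right)} = -2 + 2 d^{2} \left(-1 + d\right)$
$39 \cdot 0 \left(U{\left(2 \right)} + 1\right) + T{\left(-2 \right)} = 39 \cdot 0 \left(- \frac{6}{5} + 1\right) + \left(-2 + 2 \left(-2\right)^{2} \left(-1 - 2\right)\right) = 39 \cdot 0 \left(- \frac{1}{5}\right) + \left(-2 + 2 \cdot 4 \left(-3\right)\right) = 39 \cdot 0 - 26 = 0 - 26 = -26$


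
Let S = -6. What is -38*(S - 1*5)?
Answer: 418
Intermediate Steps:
-38*(S - 1*5) = -38*(-6 - 1*5) = -38*(-6 - 5) = -38*(-11) = 418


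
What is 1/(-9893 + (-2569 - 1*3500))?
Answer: -1/15962 ≈ -6.2649e-5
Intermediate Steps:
1/(-9893 + (-2569 - 1*3500)) = 1/(-9893 + (-2569 - 3500)) = 1/(-9893 - 6069) = 1/(-15962) = -1/15962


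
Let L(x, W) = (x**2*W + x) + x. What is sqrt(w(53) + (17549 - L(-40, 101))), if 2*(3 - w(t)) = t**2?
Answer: 3*I*sqrt(64610)/2 ≈ 381.28*I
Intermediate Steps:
L(x, W) = 2*x + W*x**2 (L(x, W) = (W*x**2 + x) + x = (x + W*x**2) + x = 2*x + W*x**2)
w(t) = 3 - t**2/2
sqrt(w(53) + (17549 - L(-40, 101))) = sqrt((3 - 1/2*53**2) + (17549 - (-40)*(2 + 101*(-40)))) = sqrt((3 - 1/2*2809) + (17549 - (-40)*(2 - 4040))) = sqrt((3 - 2809/2) + (17549 - (-40)*(-4038))) = sqrt(-2803/2 + (17549 - 1*161520)) = sqrt(-2803/2 + (17549 - 161520)) = sqrt(-2803/2 - 143971) = sqrt(-290745/2) = 3*I*sqrt(64610)/2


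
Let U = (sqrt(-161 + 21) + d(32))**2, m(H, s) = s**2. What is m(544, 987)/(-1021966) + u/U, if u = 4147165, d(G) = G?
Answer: (-2118700230497*I - 62346816*sqrt(35))/(2043932*(-221*I + 32*sqrt(35))) ≈ 2704.9 - 2317.9*I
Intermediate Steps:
U = (32 + 2*I*sqrt(35))**2 (U = (sqrt(-161 + 21) + 32)**2 = (sqrt(-140) + 32)**2 = (2*I*sqrt(35) + 32)**2 = (32 + 2*I*sqrt(35))**2 ≈ 884.0 + 757.26*I)
m(544, 987)/(-1021966) + u/U = 987**2/(-1021966) + 4147165/(884 + 128*I*sqrt(35)) = 974169*(-1/1021966) + 4147165/(884 + 128*I*sqrt(35)) = -974169/1021966 + 4147165/(884 + 128*I*sqrt(35))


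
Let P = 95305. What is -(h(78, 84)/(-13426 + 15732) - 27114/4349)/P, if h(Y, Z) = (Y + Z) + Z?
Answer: 877929/13654203031 ≈ 6.4297e-5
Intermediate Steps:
h(Y, Z) = Y + 2*Z
-(h(78, 84)/(-13426 + 15732) - 27114/4349)/P = -((78 + 2*84)/(-13426 + 15732) - 27114/4349)/95305 = -((78 + 168)/2306 - 27114*1/4349)/95305 = -(246*(1/2306) - 27114/4349)/95305 = -(123/1153 - 27114/4349)/95305 = -(-30727515)/(5014397*95305) = -1*(-877929/13654203031) = 877929/13654203031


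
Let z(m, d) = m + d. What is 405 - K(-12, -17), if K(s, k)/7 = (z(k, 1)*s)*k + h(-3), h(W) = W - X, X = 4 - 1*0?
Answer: 23302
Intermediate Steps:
X = 4 (X = 4 + 0 = 4)
z(m, d) = d + m
h(W) = -4 + W (h(W) = W - 1*4 = W - 4 = -4 + W)
K(s, k) = -49 + 7*k*s*(1 + k) (K(s, k) = 7*(((1 + k)*s)*k + (-4 - 3)) = 7*((s*(1 + k))*k - 7) = 7*(k*s*(1 + k) - 7) = 7*(-7 + k*s*(1 + k)) = -49 + 7*k*s*(1 + k))
405 - K(-12, -17) = 405 - (-49 + 7*(-17)*(-12)*(1 - 17)) = 405 - (-49 + 7*(-17)*(-12)*(-16)) = 405 - (-49 - 22848) = 405 - 1*(-22897) = 405 + 22897 = 23302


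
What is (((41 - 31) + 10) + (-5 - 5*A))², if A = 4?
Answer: 25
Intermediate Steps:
(((41 - 31) + 10) + (-5 - 5*A))² = (((41 - 31) + 10) + (-5 - 5*4))² = ((10 + 10) + (-5 - 20))² = (20 - 25)² = (-5)² = 25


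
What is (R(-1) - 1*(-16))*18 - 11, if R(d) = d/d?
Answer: 295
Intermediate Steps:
R(d) = 1
(R(-1) - 1*(-16))*18 - 11 = (1 - 1*(-16))*18 - 11 = (1 + 16)*18 - 11 = 17*18 - 11 = 306 - 11 = 295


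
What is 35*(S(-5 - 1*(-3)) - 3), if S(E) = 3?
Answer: 0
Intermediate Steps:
35*(S(-5 - 1*(-3)) - 3) = 35*(3 - 3) = 35*0 = 0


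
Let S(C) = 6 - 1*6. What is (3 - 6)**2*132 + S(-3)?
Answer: 1188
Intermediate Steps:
S(C) = 0 (S(C) = 6 - 6 = 0)
(3 - 6)**2*132 + S(-3) = (3 - 6)**2*132 + 0 = (-3)**2*132 + 0 = 9*132 + 0 = 1188 + 0 = 1188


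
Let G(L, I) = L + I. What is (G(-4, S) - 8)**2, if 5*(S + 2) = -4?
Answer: 5476/25 ≈ 219.04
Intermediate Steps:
S = -14/5 (S = -2 + (1/5)*(-4) = -2 - 4/5 = -14/5 ≈ -2.8000)
G(L, I) = I + L
(G(-4, S) - 8)**2 = ((-14/5 - 4) - 8)**2 = (-34/5 - 8)**2 = (-74/5)**2 = 5476/25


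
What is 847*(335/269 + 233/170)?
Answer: 101324069/45730 ≈ 2215.7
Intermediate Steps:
847*(335/269 + 233/170) = 847*(119627/45730) = 101324069/45730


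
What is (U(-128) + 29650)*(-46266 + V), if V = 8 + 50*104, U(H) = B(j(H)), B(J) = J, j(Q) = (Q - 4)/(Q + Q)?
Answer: -38956507857/32 ≈ -1.2174e+9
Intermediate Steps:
j(Q) = (-4 + Q)/(2*Q) (j(Q) = (-4 + Q)/((2*Q)) = (-4 + Q)*(1/(2*Q)) = (-4 + Q)/(2*Q))
U(H) = (-4 + H)/(2*H)
V = 5208 (V = 8 + 5200 = 5208)
(U(-128) + 29650)*(-46266 + V) = ((1/2)*(-4 - 128)/(-128) + 29650)*(-46266 + 5208) = ((1/2)*(-1/128)*(-132) + 29650)*(-41058) = (33/64 + 29650)*(-41058) = (1897633/64)*(-41058) = -38956507857/32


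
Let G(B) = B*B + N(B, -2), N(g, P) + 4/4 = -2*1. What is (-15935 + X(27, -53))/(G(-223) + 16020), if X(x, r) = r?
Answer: -7994/32873 ≈ -0.24318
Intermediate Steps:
N(g, P) = -3 (N(g, P) = -1 - 2*1 = -1 - 2 = -3)
G(B) = -3 + B² (G(B) = B*B - 3 = B² - 3 = -3 + B²)
(-15935 + X(27, -53))/(G(-223) + 16020) = (-15935 - 53)/((-3 + (-223)²) + 16020) = -15988/((-3 + 49729) + 16020) = -15988/(49726 + 16020) = -15988/65746 = -15988*1/65746 = -7994/32873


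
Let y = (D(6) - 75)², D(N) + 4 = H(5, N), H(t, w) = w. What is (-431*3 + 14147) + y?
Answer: 18183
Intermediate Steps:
D(N) = -4 + N
y = 5329 (y = ((-4 + 6) - 75)² = (2 - 75)² = (-73)² = 5329)
(-431*3 + 14147) + y = (-431*3 + 14147) + 5329 = (-1293 + 14147) + 5329 = 12854 + 5329 = 18183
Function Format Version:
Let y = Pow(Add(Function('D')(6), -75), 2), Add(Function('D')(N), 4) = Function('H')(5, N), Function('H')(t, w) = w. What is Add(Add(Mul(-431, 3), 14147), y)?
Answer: 18183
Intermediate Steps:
Function('D')(N) = Add(-4, N)
y = 5329 (y = Pow(Add(Add(-4, 6), -75), 2) = Pow(Add(2, -75), 2) = Pow(-73, 2) = 5329)
Add(Add(Mul(-431, 3), 14147), y) = Add(Add(Mul(-431, 3), 14147), 5329) = Add(Add(-1293, 14147), 5329) = Add(12854, 5329) = 18183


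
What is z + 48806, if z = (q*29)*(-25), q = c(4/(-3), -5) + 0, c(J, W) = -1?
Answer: 49531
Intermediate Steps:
q = -1 (q = -1 + 0 = -1)
z = 725 (z = -1*29*(-25) = -29*(-25) = 725)
z + 48806 = 725 + 48806 = 49531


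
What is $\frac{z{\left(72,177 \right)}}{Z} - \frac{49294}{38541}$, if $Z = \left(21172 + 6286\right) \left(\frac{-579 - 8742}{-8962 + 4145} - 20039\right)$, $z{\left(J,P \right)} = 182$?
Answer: $- \frac{65319647287670419}{51070797155630838} \approx -1.279$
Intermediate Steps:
$Z = - \frac{2650206126236}{4817}$ ($Z = 27458 \left(- \frac{9321}{-4817} - 20039\right) = 27458 \left(\left(-9321\right) \left(- \frac{1}{4817}\right) - 20039\right) = 27458 \left(\frac{9321}{4817} - 20039\right) = 27458 \left(- \frac{96518542}{4817}\right) = - \frac{2650206126236}{4817} \approx -5.5018 \cdot 10^{8}$)
$\frac{z{\left(72,177 \right)}}{Z} - \frac{49294}{38541} = \frac{182}{- \frac{2650206126236}{4817}} - \frac{49294}{38541} = 182 \left(- \frac{4817}{2650206126236}\right) - \frac{49294}{38541} = - \frac{438347}{1325103063118} - \frac{49294}{38541} = - \frac{65319647287670419}{51070797155630838}$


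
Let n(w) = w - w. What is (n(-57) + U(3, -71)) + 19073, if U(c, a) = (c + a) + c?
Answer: 19008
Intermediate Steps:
U(c, a) = a + 2*c (U(c, a) = (a + c) + c = a + 2*c)
n(w) = 0
(n(-57) + U(3, -71)) + 19073 = (0 + (-71 + 2*3)) + 19073 = (0 + (-71 + 6)) + 19073 = (0 - 65) + 19073 = -65 + 19073 = 19008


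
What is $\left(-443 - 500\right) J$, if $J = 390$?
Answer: $-367770$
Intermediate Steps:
$\left(-443 - 500\right) J = \left(-443 - 500\right) 390 = \left(-943\right) 390 = -367770$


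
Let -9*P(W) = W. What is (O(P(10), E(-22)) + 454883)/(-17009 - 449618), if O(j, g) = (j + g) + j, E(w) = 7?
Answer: -4093990/4199643 ≈ -0.97484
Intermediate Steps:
P(W) = -W/9
O(j, g) = g + 2*j (O(j, g) = (g + j) + j = g + 2*j)
(O(P(10), E(-22)) + 454883)/(-17009 - 449618) = ((7 + 2*(-⅑*10)) + 454883)/(-17009 - 449618) = ((7 + 2*(-10/9)) + 454883)/(-466627) = ((7 - 20/9) + 454883)*(-1/466627) = (43/9 + 454883)*(-1/466627) = (4093990/9)*(-1/466627) = -4093990/4199643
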